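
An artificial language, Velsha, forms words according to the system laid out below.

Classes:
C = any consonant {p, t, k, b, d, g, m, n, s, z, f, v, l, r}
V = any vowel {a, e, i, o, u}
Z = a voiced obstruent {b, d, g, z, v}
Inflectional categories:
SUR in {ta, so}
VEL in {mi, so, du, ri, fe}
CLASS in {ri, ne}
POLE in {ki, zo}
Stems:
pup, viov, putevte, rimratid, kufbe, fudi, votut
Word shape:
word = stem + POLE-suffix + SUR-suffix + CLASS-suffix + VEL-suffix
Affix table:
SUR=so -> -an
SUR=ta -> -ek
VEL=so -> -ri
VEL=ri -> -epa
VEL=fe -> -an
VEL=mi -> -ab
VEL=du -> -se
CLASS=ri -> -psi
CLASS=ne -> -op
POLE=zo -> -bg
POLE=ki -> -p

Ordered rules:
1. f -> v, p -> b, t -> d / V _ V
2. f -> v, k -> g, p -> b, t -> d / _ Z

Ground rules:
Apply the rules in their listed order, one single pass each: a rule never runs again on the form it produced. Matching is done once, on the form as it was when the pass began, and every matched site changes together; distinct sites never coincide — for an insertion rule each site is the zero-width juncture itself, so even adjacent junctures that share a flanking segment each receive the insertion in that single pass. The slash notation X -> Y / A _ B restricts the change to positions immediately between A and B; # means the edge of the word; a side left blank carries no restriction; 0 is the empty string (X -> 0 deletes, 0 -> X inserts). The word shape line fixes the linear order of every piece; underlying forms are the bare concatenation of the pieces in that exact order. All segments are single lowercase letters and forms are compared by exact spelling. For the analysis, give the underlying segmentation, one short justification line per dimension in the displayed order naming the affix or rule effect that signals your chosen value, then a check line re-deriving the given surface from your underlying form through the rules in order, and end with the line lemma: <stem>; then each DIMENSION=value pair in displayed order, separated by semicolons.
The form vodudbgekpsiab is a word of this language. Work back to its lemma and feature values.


underlying: votut-bg-ek-psi-ab
SUR=ta - signalled by the affix -ek
VEL=mi - signalled by the affix -ab
CLASS=ri - signalled by the affix -psi
POLE=zo - signalled by the affix -bg
check: votutbgekpsiab -> vodutbgekpsiab -> vodudbgekpsiab
lemma: votut; SUR=ta; VEL=mi; CLASS=ri; POLE=zo


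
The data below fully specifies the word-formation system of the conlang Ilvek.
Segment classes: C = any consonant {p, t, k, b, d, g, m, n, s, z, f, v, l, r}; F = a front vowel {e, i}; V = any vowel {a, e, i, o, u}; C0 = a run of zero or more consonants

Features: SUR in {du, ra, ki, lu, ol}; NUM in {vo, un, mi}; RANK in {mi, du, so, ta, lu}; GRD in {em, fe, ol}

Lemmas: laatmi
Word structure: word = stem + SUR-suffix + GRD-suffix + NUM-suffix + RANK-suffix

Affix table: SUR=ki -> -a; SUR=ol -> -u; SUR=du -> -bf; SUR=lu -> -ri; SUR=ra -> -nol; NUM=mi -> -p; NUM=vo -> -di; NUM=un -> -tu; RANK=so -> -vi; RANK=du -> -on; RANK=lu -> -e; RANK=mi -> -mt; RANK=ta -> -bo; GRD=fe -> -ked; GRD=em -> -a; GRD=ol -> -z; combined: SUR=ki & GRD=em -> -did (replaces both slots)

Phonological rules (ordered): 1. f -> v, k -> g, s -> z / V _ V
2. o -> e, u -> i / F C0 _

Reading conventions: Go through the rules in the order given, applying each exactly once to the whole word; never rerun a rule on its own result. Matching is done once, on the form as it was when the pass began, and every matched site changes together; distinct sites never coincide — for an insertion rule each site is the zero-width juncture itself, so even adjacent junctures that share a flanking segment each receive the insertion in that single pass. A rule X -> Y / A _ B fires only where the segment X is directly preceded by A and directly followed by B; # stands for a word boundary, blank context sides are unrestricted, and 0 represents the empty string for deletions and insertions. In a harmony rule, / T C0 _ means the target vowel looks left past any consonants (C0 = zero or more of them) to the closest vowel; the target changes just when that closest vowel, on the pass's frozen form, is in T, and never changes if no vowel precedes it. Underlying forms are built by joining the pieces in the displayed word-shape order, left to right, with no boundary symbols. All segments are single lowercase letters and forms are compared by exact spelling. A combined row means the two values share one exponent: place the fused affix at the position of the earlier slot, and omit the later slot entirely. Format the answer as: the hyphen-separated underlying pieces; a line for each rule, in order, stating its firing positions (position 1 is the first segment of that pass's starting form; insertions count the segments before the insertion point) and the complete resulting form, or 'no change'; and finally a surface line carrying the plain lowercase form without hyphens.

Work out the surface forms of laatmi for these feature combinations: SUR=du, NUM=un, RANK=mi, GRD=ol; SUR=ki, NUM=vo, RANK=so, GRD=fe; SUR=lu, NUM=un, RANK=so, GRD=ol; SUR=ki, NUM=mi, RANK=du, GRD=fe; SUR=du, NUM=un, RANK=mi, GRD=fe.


cell SUR=du, NUM=un, RANK=mi, GRD=ol:
underlying: laatmi-bf-z-tu-mt
1. f -> v, k -> g, s -> z / V _ V: no change
2. o -> e, u -> i / F C0 _: fires at position(s) 11: laatmibfztimt
surface: laatmibfztimt

cell SUR=ki, NUM=vo, RANK=so, GRD=fe:
underlying: laatmi-a-ked-di-vi
1. f -> v, k -> g, s -> z / V _ V: fires at position(s) 8: laatmiageddivi
2. o -> e, u -> i / F C0 _: no change
surface: laatmiageddivi

cell SUR=lu, NUM=un, RANK=so, GRD=ol:
underlying: laatmi-ri-z-tu-vi
1. f -> v, k -> g, s -> z / V _ V: no change
2. o -> e, u -> i / F C0 _: fires at position(s) 11: laatmiriztivi
surface: laatmiriztivi

cell SUR=ki, NUM=mi, RANK=du, GRD=fe:
underlying: laatmi-a-ked-p-on
1. f -> v, k -> g, s -> z / V _ V: fires at position(s) 8: laatmiagedpon
2. o -> e, u -> i / F C0 _: fires at position(s) 12: laatmiagedpen
surface: laatmiagedpen

cell SUR=du, NUM=un, RANK=mi, GRD=fe:
underlying: laatmi-bf-ked-tu-mt
1. f -> v, k -> g, s -> z / V _ V: no change
2. o -> e, u -> i / F C0 _: fires at position(s) 13: laatmibfkedtimt
surface: laatmibfkedtimt


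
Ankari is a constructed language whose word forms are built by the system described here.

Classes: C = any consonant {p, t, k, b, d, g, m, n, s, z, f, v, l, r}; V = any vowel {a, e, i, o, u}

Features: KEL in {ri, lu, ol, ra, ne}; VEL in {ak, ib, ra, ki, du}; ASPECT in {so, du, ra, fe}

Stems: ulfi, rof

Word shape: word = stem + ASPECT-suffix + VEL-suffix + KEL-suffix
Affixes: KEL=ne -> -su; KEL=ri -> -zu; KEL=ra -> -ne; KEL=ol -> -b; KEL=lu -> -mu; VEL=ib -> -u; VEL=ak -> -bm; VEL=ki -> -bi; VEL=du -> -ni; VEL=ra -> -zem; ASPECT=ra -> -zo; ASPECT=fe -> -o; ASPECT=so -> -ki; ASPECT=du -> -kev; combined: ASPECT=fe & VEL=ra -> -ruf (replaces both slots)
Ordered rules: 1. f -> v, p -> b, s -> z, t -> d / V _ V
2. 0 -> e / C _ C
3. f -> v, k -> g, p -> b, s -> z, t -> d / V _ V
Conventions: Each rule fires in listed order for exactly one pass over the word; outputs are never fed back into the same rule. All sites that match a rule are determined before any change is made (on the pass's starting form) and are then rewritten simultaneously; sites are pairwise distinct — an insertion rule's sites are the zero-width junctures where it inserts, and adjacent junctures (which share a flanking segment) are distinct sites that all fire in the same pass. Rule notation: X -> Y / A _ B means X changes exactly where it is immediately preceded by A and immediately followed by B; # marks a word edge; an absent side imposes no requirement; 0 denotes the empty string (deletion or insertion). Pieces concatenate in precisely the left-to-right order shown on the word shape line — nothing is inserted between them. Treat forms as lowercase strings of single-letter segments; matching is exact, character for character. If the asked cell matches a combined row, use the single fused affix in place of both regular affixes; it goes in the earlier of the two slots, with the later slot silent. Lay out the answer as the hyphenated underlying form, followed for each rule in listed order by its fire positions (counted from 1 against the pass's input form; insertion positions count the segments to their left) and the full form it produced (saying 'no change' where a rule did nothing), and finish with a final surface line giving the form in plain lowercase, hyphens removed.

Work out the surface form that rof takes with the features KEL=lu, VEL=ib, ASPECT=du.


underlying: rof-kev-u-mu
1. f -> v, p -> b, s -> z, t -> d / V _ V: no change
2. 0 -> e / C _ C: inserts after position(s) 3: rofekevumu
3. f -> v, k -> g, p -> b, s -> z, t -> d / V _ V: fires at position(s) 3, 5: rovegevumu
surface: rovegevumu


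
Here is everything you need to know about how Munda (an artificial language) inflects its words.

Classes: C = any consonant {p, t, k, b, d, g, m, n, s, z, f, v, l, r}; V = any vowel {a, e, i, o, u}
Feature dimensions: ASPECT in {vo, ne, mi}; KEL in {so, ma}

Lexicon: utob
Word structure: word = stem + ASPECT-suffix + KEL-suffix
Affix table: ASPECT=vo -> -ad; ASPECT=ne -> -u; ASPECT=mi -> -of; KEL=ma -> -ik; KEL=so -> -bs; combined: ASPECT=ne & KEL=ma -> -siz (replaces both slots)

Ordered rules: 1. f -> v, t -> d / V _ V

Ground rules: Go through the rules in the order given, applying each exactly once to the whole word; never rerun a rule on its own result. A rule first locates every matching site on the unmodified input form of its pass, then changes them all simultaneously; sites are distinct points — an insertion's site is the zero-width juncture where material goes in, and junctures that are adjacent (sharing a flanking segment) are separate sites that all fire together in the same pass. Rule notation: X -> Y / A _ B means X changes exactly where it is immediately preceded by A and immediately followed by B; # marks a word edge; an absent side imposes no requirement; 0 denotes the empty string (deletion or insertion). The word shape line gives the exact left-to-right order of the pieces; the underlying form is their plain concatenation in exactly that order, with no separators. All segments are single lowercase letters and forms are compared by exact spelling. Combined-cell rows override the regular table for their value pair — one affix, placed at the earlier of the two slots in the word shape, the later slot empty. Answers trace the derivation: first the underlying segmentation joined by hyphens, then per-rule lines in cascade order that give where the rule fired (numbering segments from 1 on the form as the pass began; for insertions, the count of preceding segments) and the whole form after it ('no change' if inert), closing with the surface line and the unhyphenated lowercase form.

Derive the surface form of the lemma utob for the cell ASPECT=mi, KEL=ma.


underlying: utob-of-ik
1. f -> v, t -> d / V _ V: fires at position(s) 2, 6: udobovik
surface: udobovik


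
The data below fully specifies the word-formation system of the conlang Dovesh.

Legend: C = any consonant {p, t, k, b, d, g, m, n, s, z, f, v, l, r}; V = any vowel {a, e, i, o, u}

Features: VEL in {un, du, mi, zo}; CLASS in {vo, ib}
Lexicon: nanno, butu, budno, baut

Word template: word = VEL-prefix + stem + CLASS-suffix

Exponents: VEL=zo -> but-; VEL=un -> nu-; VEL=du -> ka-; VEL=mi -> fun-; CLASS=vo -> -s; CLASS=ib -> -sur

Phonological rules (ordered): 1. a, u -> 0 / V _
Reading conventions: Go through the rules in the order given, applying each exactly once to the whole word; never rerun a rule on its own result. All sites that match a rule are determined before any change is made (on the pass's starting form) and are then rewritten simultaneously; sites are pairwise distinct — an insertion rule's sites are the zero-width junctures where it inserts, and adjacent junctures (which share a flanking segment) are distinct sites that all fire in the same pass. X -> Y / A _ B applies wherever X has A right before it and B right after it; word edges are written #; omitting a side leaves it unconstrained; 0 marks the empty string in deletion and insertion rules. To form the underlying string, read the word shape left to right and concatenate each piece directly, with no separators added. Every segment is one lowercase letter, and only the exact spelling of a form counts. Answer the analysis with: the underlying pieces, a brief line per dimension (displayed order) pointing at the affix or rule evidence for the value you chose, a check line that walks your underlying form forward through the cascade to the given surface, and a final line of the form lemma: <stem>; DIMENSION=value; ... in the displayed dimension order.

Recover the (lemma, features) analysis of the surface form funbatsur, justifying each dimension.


underlying: fun-baut-sur
VEL=mi - signalled by the affix fun-
CLASS=ib - signalled by the affix -sur
check: funbautsur -> funbatsur
lemma: baut; VEL=mi; CLASS=ib


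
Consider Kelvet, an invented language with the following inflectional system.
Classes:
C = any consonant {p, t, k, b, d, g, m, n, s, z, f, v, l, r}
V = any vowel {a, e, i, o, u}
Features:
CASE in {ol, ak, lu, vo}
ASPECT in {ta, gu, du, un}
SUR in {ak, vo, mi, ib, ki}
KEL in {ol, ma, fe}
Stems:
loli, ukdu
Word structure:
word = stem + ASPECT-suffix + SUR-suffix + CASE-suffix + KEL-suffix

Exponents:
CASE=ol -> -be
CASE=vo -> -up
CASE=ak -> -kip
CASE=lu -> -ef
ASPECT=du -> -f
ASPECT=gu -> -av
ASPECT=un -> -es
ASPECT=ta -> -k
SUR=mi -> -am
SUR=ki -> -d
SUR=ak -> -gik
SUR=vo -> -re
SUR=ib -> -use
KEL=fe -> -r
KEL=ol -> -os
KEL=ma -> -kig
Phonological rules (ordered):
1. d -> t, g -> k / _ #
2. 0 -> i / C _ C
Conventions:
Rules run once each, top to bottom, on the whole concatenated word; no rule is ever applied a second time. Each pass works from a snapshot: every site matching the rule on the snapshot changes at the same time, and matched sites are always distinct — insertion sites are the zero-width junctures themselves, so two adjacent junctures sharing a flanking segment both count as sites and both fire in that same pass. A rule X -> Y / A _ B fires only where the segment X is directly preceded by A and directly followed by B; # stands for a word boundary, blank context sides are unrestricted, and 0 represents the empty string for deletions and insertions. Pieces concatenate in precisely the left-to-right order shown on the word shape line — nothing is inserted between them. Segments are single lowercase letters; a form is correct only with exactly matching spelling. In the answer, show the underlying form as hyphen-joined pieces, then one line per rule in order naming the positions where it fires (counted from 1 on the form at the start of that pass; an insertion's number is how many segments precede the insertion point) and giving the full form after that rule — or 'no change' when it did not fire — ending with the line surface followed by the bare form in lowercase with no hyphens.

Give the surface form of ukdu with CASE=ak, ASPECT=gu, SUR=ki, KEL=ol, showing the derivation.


underlying: ukdu-av-d-kip-os
1. d -> t, g -> k / _ #: no change
2. 0 -> i / C _ C: inserts after position(s) 2, 6, 7: ukiduavidikipos
surface: ukiduavidikipos


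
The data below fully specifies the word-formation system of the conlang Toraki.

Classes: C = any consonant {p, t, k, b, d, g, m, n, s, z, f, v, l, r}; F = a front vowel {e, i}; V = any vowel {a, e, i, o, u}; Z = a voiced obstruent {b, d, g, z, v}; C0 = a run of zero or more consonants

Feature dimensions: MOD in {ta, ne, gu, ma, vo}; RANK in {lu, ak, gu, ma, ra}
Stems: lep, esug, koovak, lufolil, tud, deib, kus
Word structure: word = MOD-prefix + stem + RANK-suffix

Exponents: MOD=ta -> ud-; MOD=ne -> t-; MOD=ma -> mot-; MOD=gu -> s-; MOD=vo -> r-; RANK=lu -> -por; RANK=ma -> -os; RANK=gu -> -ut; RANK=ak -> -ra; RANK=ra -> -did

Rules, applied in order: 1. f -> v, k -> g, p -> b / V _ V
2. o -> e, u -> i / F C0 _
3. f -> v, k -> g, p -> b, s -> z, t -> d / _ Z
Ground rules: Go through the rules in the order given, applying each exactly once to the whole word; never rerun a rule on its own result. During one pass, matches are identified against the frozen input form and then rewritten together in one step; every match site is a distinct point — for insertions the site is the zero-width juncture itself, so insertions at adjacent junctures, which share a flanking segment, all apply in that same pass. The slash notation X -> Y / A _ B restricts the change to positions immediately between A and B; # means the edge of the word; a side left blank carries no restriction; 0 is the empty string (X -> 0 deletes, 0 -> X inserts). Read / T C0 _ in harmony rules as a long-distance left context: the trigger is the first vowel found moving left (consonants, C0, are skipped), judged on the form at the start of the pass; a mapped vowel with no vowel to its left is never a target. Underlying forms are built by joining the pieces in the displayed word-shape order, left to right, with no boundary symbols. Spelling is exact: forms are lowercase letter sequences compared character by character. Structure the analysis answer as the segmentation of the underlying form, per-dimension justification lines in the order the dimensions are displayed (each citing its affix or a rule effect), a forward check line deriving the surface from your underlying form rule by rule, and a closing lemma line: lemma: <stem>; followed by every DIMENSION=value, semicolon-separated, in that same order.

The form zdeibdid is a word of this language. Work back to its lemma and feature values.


underlying: s-deib-did
MOD=gu - signalled by the affix s-
RANK=ra - signalled by the affix -did
check: sdeibdid -> sdeibdid -> sdeibdid -> zdeibdid
lemma: deib; MOD=gu; RANK=ra


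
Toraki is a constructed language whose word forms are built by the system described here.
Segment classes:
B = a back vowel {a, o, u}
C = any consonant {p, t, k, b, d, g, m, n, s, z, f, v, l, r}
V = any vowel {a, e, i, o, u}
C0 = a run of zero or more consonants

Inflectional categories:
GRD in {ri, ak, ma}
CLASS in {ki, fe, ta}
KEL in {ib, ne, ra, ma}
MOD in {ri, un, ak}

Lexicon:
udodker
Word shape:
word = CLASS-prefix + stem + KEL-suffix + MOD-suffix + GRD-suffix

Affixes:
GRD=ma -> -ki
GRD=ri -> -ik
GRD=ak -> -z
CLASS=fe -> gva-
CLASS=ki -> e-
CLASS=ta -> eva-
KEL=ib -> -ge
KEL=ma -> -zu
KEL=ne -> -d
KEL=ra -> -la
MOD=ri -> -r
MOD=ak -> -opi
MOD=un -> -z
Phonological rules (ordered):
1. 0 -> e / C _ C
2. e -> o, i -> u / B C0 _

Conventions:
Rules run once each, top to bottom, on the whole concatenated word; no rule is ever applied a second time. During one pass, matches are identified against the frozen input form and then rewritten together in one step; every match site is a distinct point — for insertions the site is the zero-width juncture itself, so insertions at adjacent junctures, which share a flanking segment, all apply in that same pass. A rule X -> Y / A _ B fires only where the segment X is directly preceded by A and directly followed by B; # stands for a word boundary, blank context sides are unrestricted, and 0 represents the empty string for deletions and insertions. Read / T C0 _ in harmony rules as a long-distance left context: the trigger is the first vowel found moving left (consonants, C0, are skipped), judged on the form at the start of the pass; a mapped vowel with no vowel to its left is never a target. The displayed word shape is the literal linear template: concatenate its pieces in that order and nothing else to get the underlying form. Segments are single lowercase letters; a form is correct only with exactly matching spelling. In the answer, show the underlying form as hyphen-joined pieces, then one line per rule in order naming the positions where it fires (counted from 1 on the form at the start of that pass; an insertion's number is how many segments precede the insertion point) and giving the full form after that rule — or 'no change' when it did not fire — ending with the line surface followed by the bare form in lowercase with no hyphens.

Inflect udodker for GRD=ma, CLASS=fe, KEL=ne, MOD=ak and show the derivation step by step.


underlying: gva-udodker-d-opi-ki
1. 0 -> e / C _ C: inserts after position(s) 1, 7, 10: gevaudodekeredopiki
2. e -> o, i -> u / B C0 _: fires at position(s) 9, 17: gevaudodokeredopuki
surface: gevaudodokeredopuki


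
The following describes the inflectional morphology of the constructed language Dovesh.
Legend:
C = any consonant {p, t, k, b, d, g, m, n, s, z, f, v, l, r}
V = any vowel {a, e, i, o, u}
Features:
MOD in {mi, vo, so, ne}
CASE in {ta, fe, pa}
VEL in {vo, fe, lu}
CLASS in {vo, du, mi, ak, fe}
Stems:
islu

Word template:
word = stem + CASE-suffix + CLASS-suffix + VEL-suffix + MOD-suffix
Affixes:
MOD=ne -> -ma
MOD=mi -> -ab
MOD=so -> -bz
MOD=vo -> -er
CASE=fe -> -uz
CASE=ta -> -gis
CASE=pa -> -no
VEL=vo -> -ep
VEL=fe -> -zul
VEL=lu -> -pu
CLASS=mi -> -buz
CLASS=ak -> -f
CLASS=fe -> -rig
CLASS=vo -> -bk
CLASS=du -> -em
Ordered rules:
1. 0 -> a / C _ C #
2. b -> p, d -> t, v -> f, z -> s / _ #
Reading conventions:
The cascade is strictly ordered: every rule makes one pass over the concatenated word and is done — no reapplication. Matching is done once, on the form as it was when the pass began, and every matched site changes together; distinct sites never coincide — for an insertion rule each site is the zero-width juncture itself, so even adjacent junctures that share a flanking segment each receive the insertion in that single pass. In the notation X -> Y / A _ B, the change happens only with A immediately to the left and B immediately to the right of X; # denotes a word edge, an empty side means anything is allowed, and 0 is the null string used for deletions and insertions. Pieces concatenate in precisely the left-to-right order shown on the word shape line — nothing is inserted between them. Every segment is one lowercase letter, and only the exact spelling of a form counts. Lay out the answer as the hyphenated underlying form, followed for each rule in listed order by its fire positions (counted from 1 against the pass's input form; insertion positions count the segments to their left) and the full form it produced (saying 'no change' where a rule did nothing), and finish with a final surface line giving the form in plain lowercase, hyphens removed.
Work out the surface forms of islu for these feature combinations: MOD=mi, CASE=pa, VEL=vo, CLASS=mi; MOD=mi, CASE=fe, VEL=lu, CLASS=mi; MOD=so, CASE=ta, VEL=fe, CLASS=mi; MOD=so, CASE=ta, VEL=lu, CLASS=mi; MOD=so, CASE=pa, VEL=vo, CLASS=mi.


cell MOD=mi, CASE=pa, VEL=vo, CLASS=mi:
underlying: islu-no-buz-ep-ab
1. 0 -> a / C _ C #: no change
2. b -> p, d -> t, v -> f, z -> s / _ #: fires at position(s) 13: islunobuzepap
surface: islunobuzepap

cell MOD=mi, CASE=fe, VEL=lu, CLASS=mi:
underlying: islu-uz-buz-pu-ab
1. 0 -> a / C _ C #: no change
2. b -> p, d -> t, v -> f, z -> s / _ #: fires at position(s) 13: isluuzbuzpuap
surface: isluuzbuzpuap

cell MOD=so, CASE=ta, VEL=fe, CLASS=mi:
underlying: islu-gis-buz-zul-bz
1. 0 -> a / C _ C #: inserts after position(s) 14: islugisbuzzulbaz
2. b -> p, d -> t, v -> f, z -> s / _ #: fires at position(s) 16: islugisbuzzulbas
surface: islugisbuzzulbas

cell MOD=so, CASE=ta, VEL=lu, CLASS=mi:
underlying: islu-gis-buz-pu-bz
1. 0 -> a / C _ C #: inserts after position(s) 13: islugisbuzpubaz
2. b -> p, d -> t, v -> f, z -> s / _ #: fires at position(s) 15: islugisbuzpubas
surface: islugisbuzpubas

cell MOD=so, CASE=pa, VEL=vo, CLASS=mi:
underlying: islu-no-buz-ep-bz
1. 0 -> a / C _ C #: inserts after position(s) 12: islunobuzepbaz
2. b -> p, d -> t, v -> f, z -> s / _ #: fires at position(s) 14: islunobuzepbas
surface: islunobuzepbas


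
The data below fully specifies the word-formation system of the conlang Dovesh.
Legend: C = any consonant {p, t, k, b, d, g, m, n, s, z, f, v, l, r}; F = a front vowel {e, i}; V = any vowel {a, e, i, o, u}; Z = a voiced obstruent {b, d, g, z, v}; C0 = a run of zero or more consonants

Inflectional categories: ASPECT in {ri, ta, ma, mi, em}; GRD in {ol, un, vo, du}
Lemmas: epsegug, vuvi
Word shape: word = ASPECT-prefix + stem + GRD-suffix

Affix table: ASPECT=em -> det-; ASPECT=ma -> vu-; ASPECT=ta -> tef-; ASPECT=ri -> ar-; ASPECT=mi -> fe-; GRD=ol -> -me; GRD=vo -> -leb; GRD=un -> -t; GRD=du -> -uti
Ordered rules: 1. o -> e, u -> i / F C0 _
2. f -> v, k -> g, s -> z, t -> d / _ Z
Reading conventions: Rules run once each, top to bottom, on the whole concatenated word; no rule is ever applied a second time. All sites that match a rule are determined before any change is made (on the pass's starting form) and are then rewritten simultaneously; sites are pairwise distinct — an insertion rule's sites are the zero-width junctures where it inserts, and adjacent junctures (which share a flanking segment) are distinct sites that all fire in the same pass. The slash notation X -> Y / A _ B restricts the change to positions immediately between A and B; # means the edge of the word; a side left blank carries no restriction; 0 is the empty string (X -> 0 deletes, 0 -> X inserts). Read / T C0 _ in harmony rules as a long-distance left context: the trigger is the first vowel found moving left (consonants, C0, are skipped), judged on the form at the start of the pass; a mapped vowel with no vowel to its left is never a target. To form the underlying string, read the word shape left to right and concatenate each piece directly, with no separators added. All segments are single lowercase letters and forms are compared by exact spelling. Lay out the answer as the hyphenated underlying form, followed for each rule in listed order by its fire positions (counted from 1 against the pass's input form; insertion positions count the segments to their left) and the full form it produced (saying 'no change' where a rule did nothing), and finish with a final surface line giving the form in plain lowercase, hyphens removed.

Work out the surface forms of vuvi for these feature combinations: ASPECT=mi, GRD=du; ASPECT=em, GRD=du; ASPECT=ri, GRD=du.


cell ASPECT=mi, GRD=du:
underlying: fe-vuvi-uti
1. o -> e, u -> i / F C0 _: fires at position(s) 4, 7: feviviiti
2. f -> v, k -> g, s -> z, t -> d / _ Z: no change
surface: feviviiti

cell ASPECT=em, GRD=du:
underlying: det-vuvi-uti
1. o -> e, u -> i / F C0 _: fires at position(s) 5, 8: detviviiti
2. f -> v, k -> g, s -> z, t -> d / _ Z: fires at position(s) 3: dedviviiti
surface: dedviviiti

cell ASPECT=ri, GRD=du:
underlying: ar-vuvi-uti
1. o -> e, u -> i / F C0 _: fires at position(s) 7: arvuviiti
2. f -> v, k -> g, s -> z, t -> d / _ Z: no change
surface: arvuviiti


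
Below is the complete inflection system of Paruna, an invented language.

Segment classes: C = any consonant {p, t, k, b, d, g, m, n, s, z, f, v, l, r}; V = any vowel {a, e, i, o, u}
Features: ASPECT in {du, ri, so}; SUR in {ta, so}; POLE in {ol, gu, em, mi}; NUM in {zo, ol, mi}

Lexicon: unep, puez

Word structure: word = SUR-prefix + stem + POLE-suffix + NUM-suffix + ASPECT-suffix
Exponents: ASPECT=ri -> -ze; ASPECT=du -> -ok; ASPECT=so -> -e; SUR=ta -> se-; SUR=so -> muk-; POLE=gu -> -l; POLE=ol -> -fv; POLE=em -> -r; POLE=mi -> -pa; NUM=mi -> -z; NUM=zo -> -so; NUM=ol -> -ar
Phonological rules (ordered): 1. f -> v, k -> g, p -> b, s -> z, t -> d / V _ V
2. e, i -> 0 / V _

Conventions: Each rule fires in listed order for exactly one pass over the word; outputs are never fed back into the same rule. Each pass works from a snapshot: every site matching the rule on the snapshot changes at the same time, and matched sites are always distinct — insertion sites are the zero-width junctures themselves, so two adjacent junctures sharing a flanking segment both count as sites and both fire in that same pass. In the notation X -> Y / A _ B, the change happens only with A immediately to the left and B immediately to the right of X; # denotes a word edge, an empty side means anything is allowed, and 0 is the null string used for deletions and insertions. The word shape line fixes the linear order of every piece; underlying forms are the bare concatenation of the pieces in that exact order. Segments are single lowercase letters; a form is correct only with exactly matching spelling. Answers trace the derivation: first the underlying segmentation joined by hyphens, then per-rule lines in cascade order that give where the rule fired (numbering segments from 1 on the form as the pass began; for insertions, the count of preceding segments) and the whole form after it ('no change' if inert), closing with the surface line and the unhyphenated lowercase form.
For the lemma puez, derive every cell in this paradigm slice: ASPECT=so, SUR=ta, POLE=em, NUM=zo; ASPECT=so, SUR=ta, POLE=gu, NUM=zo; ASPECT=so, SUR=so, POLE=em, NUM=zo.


cell ASPECT=so, SUR=ta, POLE=em, NUM=zo:
underlying: se-puez-r-so-e
1. f -> v, k -> g, p -> b, s -> z, t -> d / V _ V: fires at position(s) 3: sebuezrsoe
2. e, i -> 0 / V _: fires at position(s) 5, 10: sebuzrso
surface: sebuzrso

cell ASPECT=so, SUR=ta, POLE=gu, NUM=zo:
underlying: se-puez-l-so-e
1. f -> v, k -> g, p -> b, s -> z, t -> d / V _ V: fires at position(s) 3: sebuezlsoe
2. e, i -> 0 / V _: fires at position(s) 5, 10: sebuzlso
surface: sebuzlso

cell ASPECT=so, SUR=so, POLE=em, NUM=zo:
underlying: muk-puez-r-so-e
1. f -> v, k -> g, p -> b, s -> z, t -> d / V _ V: no change
2. e, i -> 0 / V _: fires at position(s) 6, 11: mukpuzrso
surface: mukpuzrso


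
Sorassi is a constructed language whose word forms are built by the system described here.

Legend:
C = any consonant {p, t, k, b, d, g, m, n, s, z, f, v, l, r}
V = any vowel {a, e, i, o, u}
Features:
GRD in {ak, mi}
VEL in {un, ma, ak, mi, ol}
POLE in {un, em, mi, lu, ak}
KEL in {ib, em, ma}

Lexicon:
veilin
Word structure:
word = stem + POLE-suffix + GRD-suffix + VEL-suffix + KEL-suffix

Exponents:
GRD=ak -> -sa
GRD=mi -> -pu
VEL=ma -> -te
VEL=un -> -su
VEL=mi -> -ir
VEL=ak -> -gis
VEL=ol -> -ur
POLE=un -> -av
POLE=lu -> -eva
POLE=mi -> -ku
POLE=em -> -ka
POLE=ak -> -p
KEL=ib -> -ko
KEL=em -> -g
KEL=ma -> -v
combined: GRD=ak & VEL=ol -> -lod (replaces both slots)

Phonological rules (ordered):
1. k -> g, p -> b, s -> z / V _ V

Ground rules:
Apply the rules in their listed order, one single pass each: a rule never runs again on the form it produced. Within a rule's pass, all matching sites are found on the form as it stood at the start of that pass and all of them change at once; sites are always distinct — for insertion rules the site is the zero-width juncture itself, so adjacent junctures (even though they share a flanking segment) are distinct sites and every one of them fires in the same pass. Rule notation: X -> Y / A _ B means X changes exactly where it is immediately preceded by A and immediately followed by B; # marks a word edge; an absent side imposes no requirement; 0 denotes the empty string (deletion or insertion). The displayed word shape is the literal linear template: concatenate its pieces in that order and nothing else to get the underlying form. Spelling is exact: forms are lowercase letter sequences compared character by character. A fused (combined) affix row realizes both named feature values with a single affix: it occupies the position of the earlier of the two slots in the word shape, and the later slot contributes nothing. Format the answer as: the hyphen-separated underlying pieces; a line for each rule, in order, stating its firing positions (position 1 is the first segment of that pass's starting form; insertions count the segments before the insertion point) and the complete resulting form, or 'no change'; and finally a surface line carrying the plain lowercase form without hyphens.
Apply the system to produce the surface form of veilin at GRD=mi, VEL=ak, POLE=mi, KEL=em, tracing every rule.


underlying: veilin-ku-pu-gis-g
1. k -> g, p -> b, s -> z / V _ V: fires at position(s) 9: veilinkubugisg
surface: veilinkubugisg


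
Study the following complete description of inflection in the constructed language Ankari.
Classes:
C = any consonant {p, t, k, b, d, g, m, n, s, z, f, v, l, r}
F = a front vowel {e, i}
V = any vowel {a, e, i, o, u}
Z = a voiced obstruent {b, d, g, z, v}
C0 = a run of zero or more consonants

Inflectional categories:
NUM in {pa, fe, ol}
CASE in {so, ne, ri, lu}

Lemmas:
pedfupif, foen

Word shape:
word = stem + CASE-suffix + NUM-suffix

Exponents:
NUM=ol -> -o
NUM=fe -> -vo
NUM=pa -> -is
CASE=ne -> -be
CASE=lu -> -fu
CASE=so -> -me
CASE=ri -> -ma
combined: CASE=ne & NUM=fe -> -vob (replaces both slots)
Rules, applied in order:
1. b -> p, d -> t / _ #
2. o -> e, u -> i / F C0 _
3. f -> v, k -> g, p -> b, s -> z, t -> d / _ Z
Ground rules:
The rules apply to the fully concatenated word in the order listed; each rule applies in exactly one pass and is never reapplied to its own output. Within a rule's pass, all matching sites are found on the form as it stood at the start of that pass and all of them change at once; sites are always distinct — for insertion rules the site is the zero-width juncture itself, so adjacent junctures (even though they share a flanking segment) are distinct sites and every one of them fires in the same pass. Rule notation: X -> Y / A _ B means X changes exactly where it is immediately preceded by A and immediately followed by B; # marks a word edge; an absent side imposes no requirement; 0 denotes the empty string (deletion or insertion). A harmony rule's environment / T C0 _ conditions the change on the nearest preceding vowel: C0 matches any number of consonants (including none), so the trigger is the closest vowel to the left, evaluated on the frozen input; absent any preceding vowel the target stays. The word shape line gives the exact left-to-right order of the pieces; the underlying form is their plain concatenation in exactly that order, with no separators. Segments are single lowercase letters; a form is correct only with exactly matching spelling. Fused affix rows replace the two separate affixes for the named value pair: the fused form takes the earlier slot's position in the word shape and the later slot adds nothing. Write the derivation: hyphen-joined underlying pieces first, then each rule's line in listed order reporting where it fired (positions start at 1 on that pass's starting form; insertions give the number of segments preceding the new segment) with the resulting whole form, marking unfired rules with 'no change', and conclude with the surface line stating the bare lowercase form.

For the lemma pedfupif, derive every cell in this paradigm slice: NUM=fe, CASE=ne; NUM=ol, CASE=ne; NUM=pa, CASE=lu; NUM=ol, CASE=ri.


cell NUM=fe, CASE=ne:
underlying: pedfupif-vob
1. b -> p, d -> t / _ #: fires at position(s) 11: pedfupifvop
2. o -> e, u -> i / F C0 _: fires at position(s) 5, 10: pedfipifvep
3. f -> v, k -> g, p -> b, s -> z, t -> d / _ Z: fires at position(s) 8: pedfipivvep
surface: pedfipivvep

cell NUM=ol, CASE=ne:
underlying: pedfupif-be-o
1. b -> p, d -> t / _ #: no change
2. o -> e, u -> i / F C0 _: fires at position(s) 5, 11: pedfipifbee
3. f -> v, k -> g, p -> b, s -> z, t -> d / _ Z: fires at position(s) 8: pedfipivbee
surface: pedfipivbee

cell NUM=pa, CASE=lu:
underlying: pedfupif-fu-is
1. b -> p, d -> t / _ #: no change
2. o -> e, u -> i / F C0 _: fires at position(s) 5, 10: pedfipiffiis
3. f -> v, k -> g, p -> b, s -> z, t -> d / _ Z: no change
surface: pedfipiffiis

cell NUM=ol, CASE=ri:
underlying: pedfupif-ma-o
1. b -> p, d -> t / _ #: no change
2. o -> e, u -> i / F C0 _: fires at position(s) 5: pedfipifmao
3. f -> v, k -> g, p -> b, s -> z, t -> d / _ Z: no change
surface: pedfipifmao


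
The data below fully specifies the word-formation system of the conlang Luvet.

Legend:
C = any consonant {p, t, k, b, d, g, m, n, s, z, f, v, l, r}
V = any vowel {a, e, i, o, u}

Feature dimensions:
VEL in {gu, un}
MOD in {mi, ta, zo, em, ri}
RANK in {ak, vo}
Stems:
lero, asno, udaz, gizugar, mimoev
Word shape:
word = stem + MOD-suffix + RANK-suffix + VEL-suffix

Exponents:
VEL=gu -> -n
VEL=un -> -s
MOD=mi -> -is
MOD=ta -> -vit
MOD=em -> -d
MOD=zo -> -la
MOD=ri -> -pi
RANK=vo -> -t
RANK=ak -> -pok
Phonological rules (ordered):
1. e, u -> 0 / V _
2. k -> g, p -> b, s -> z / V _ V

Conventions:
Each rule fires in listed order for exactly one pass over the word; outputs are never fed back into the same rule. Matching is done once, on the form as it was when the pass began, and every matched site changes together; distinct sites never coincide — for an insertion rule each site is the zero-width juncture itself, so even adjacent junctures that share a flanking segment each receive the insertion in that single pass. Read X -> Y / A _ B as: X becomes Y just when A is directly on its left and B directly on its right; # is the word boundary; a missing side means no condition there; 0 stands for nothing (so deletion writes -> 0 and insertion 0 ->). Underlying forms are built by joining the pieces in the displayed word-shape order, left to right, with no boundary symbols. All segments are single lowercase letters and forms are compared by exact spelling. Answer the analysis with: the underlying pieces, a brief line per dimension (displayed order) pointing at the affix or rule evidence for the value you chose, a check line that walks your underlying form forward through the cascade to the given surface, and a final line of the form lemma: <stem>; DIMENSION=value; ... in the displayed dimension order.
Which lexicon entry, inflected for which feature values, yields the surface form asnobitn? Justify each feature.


underlying: asno-pi-t-n
VEL=gu - signalled by the affix -n
MOD=ri - signalled by the affix -pi
RANK=vo - signalled by the affix -t
check: asnopitn -> asnopitn -> asnobitn
lemma: asno; VEL=gu; MOD=ri; RANK=vo


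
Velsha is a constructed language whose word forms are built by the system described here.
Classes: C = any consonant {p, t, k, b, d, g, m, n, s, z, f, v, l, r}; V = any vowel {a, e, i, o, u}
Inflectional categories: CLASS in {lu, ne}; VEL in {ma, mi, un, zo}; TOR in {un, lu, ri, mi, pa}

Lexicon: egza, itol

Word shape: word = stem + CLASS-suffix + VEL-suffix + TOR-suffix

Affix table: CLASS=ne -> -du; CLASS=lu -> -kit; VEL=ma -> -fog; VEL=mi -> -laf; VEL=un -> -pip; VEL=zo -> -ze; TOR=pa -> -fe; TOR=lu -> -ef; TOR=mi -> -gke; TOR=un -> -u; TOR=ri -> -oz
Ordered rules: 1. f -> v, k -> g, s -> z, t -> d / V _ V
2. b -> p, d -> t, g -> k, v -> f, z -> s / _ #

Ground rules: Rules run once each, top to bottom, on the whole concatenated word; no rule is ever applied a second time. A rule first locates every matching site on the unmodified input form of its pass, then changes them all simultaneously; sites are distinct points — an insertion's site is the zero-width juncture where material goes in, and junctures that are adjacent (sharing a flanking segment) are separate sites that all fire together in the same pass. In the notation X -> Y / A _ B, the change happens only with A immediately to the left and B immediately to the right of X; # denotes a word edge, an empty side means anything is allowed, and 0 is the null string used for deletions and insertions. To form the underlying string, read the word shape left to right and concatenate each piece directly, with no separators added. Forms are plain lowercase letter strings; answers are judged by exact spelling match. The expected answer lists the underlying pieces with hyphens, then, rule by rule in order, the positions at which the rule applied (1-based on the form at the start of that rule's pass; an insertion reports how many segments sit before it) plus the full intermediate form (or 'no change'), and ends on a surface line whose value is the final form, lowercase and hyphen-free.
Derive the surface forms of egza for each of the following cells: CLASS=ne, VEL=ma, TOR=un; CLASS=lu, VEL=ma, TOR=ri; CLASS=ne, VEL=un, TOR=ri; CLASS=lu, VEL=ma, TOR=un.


cell CLASS=ne, VEL=ma, TOR=un:
underlying: egza-du-fog-u
1. f -> v, k -> g, s -> z, t -> d / V _ V: fires at position(s) 7: egzaduvogu
2. b -> p, d -> t, g -> k, v -> f, z -> s / _ #: no change
surface: egzaduvogu

cell CLASS=lu, VEL=ma, TOR=ri:
underlying: egza-kit-fog-oz
1. f -> v, k -> g, s -> z, t -> d / V _ V: fires at position(s) 5: egzagitfogoz
2. b -> p, d -> t, g -> k, v -> f, z -> s / _ #: fires at position(s) 12: egzagitfogos
surface: egzagitfogos

cell CLASS=ne, VEL=un, TOR=ri:
underlying: egza-du-pip-oz
1. f -> v, k -> g, s -> z, t -> d / V _ V: no change
2. b -> p, d -> t, g -> k, v -> f, z -> s / _ #: fires at position(s) 11: egzadupipos
surface: egzadupipos

cell CLASS=lu, VEL=ma, TOR=un:
underlying: egza-kit-fog-u
1. f -> v, k -> g, s -> z, t -> d / V _ V: fires at position(s) 5: egzagitfogu
2. b -> p, d -> t, g -> k, v -> f, z -> s / _ #: no change
surface: egzagitfogu
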